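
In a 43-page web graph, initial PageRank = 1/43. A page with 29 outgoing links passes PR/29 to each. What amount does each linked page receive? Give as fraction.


Initial PR = 1/43 = 1/43
Outlinks = 29
Contribution per link = PR / outlinks
= 1/43 / 29
= 1/1247

1/1247


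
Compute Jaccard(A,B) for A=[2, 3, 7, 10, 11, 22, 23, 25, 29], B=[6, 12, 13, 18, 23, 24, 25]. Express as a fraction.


A intersect B = [23, 25]
|A intersect B| = 2
A union B = [2, 3, 6, 7, 10, 11, 12, 13, 18, 22, 23, 24, 25, 29]
|A union B| = 14
Jaccard = 2/14 = 1/7

1/7


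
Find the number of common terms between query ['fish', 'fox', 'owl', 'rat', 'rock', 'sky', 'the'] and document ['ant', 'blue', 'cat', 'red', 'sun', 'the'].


Query terms: ['fish', 'fox', 'owl', 'rat', 'rock', 'sky', 'the']
Document terms: ['ant', 'blue', 'cat', 'red', 'sun', 'the']
Common terms: ['the']
Overlap count = 1

1


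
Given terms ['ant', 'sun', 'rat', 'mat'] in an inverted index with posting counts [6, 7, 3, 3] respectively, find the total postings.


Summing posting list sizes:
'ant': 6 postings
'sun': 7 postings
'rat': 3 postings
'mat': 3 postings
Total = 6 + 7 + 3 + 3 = 19

19


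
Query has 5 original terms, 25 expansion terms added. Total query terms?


Original terms: 5
Expansion terms: 25
Total = 5 + 25 = 30

30


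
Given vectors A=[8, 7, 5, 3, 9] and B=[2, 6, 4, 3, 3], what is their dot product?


Dot product = sum of element-wise products
A[0]*B[0] = 8*2 = 16
A[1]*B[1] = 7*6 = 42
A[2]*B[2] = 5*4 = 20
A[3]*B[3] = 3*3 = 9
A[4]*B[4] = 9*3 = 27
Sum = 16 + 42 + 20 + 9 + 27 = 114

114


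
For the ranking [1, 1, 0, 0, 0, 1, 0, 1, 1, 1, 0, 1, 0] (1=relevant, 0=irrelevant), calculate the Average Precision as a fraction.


Computing P@k for each relevant position:
Position 1: relevant, P@1 = 1/1 = 1
Position 2: relevant, P@2 = 2/2 = 1
Position 3: not relevant
Position 4: not relevant
Position 5: not relevant
Position 6: relevant, P@6 = 3/6 = 1/2
Position 7: not relevant
Position 8: relevant, P@8 = 4/8 = 1/2
Position 9: relevant, P@9 = 5/9 = 5/9
Position 10: relevant, P@10 = 6/10 = 3/5
Position 11: not relevant
Position 12: relevant, P@12 = 7/12 = 7/12
Position 13: not relevant
Sum of P@k = 1 + 1 + 1/2 + 1/2 + 5/9 + 3/5 + 7/12 = 853/180
AP = 853/180 / 7 = 853/1260

853/1260


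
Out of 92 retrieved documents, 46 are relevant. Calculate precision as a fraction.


Precision = relevant_retrieved / total_retrieved
= 46 / 92
= 46 / (46 + 46)
= 1/2

1/2


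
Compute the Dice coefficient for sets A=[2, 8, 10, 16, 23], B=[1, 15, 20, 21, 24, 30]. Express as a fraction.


A intersect B = []
|A intersect B| = 0
|A| = 5, |B| = 6
Dice = 2*0 / (5+6)
= 0 / 11 = 0

0


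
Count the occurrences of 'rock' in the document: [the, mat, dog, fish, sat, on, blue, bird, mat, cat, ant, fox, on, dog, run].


Document has 15 words
Scanning for 'rock':
Term not found in document
Count = 0

0


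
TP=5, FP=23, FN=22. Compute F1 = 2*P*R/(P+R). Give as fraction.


F1 = 2 * P * R / (P + R)
P = TP/(TP+FP) = 5/28 = 5/28
R = TP/(TP+FN) = 5/27 = 5/27
2 * P * R = 2 * 5/28 * 5/27 = 25/378
P + R = 5/28 + 5/27 = 275/756
F1 = 25/378 / 275/756 = 2/11

2/11


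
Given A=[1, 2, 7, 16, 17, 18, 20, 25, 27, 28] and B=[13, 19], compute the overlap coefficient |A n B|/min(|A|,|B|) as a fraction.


A intersect B = []
|A intersect B| = 0
min(|A|, |B|) = min(10, 2) = 2
Overlap = 0 / 2 = 0

0


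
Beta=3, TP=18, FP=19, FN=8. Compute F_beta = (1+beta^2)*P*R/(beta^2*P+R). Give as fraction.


P = TP/(TP+FP) = 18/37 = 18/37
R = TP/(TP+FN) = 18/26 = 9/13
beta^2 = 3^2 = 9
(1 + beta^2) = 10
Numerator = (1+beta^2)*P*R = 1620/481
Denominator = beta^2*P + R = 162/37 + 9/13 = 2439/481
F_beta = 180/271

180/271


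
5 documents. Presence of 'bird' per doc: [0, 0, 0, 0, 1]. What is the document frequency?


Checking each document for 'bird':
Doc 1: absent
Doc 2: absent
Doc 3: absent
Doc 4: absent
Doc 5: present
df = sum of presences = 0 + 0 + 0 + 0 + 1 = 1

1


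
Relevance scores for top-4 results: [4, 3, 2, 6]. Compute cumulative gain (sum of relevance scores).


Cumulative Gain = sum of relevance scores
Position 1: rel=4, running sum=4
Position 2: rel=3, running sum=7
Position 3: rel=2, running sum=9
Position 4: rel=6, running sum=15
CG = 15

15


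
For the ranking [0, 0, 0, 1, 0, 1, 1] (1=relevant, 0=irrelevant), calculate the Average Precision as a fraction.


Computing P@k for each relevant position:
Position 1: not relevant
Position 2: not relevant
Position 3: not relevant
Position 4: relevant, P@4 = 1/4 = 1/4
Position 5: not relevant
Position 6: relevant, P@6 = 2/6 = 1/3
Position 7: relevant, P@7 = 3/7 = 3/7
Sum of P@k = 1/4 + 1/3 + 3/7 = 85/84
AP = 85/84 / 3 = 85/252

85/252


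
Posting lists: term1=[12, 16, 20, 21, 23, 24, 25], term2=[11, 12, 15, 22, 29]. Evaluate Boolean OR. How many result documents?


Boolean OR: find union of posting lists
term1 docs: [12, 16, 20, 21, 23, 24, 25]
term2 docs: [11, 12, 15, 22, 29]
Union: [11, 12, 15, 16, 20, 21, 22, 23, 24, 25, 29]
|union| = 11

11


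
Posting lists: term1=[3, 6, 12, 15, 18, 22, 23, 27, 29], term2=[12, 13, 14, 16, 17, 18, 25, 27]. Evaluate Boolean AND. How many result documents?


Boolean AND: find intersection of posting lists
term1 docs: [3, 6, 12, 15, 18, 22, 23, 27, 29]
term2 docs: [12, 13, 14, 16, 17, 18, 25, 27]
Intersection: [12, 18, 27]
|intersection| = 3

3


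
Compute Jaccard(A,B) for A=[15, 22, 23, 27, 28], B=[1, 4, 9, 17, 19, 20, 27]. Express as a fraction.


A intersect B = [27]
|A intersect B| = 1
A union B = [1, 4, 9, 15, 17, 19, 20, 22, 23, 27, 28]
|A union B| = 11
Jaccard = 1/11 = 1/11

1/11


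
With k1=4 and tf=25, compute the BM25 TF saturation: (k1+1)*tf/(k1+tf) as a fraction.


BM25 TF component = (k1+1)*tf / (k1+tf)
k1 = 4, tf = 25
Numerator = (4+1)*25 = 125
Denominator = 4 + 25 = 29
= 125/29 = 125/29

125/29


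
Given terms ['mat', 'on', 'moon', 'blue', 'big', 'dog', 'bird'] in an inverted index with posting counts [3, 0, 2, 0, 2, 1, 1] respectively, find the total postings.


Summing posting list sizes:
'mat': 3 postings
'on': 0 postings
'moon': 2 postings
'blue': 0 postings
'big': 2 postings
'dog': 1 postings
'bird': 1 postings
Total = 3 + 0 + 2 + 0 + 2 + 1 + 1 = 9

9


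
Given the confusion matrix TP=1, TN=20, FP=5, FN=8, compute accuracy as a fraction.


Accuracy = (TP + TN) / (TP + TN + FP + FN)
TP + TN = 1 + 20 = 21
Total = 1 + 20 + 5 + 8 = 34
Accuracy = 21 / 34 = 21/34

21/34


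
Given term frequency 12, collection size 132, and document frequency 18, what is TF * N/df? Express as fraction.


TF * (N/df)
= 12 * (132/18)
= 12 * 22/3
= 88

88


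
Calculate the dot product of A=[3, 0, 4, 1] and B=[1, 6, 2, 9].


Dot product = sum of element-wise products
A[0]*B[0] = 3*1 = 3
A[1]*B[1] = 0*6 = 0
A[2]*B[2] = 4*2 = 8
A[3]*B[3] = 1*9 = 9
Sum = 3 + 0 + 8 + 9 = 20

20


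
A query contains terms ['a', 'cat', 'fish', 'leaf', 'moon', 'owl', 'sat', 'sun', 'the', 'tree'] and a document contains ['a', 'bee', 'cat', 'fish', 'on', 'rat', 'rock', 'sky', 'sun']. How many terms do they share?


Query terms: ['a', 'cat', 'fish', 'leaf', 'moon', 'owl', 'sat', 'sun', 'the', 'tree']
Document terms: ['a', 'bee', 'cat', 'fish', 'on', 'rat', 'rock', 'sky', 'sun']
Common terms: ['a', 'cat', 'fish', 'sun']
Overlap count = 4

4


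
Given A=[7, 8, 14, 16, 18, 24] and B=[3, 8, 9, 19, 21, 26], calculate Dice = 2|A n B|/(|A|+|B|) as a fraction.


A intersect B = [8]
|A intersect B| = 1
|A| = 6, |B| = 6
Dice = 2*1 / (6+6)
= 2 / 12 = 1/6

1/6


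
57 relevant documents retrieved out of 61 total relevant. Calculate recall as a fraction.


Recall = retrieved_relevant / total_relevant
= 57 / 61
= 57 / (57 + 4)
= 57/61

57/61


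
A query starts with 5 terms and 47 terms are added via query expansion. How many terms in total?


Original terms: 5
Expansion terms: 47
Total = 5 + 47 = 52

52


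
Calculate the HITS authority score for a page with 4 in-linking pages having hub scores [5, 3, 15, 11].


Authority = sum of hub scores of in-linkers
In-link 1: hub score = 5
In-link 2: hub score = 3
In-link 3: hub score = 15
In-link 4: hub score = 11
Authority = 5 + 3 + 15 + 11 = 34

34


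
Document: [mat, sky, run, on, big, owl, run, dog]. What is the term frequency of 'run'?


Document has 8 words
Scanning for 'run':
Found at positions: [2, 6]
Count = 2

2


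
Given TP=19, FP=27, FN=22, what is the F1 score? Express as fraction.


F1 = 2 * P * R / (P + R)
P = TP/(TP+FP) = 19/46 = 19/46
R = TP/(TP+FN) = 19/41 = 19/41
2 * P * R = 2 * 19/46 * 19/41 = 361/943
P + R = 19/46 + 19/41 = 1653/1886
F1 = 361/943 / 1653/1886 = 38/87

38/87


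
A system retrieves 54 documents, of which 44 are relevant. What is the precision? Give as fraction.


Precision = relevant_retrieved / total_retrieved
= 44 / 54
= 44 / (44 + 10)
= 22/27

22/27


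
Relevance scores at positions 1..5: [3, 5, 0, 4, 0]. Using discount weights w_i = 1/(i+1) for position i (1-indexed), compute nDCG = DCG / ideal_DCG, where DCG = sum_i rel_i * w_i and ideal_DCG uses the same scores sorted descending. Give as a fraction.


Position discount weights w_i = 1/(i+1) for i=1..5:
Weights = [1/2, 1/3, 1/4, 1/5, 1/6]
Actual relevance: [3, 5, 0, 4, 0]
DCG = 3/2 + 5/3 + 0/4 + 4/5 + 0/6 = 119/30
Ideal relevance (sorted desc): [5, 4, 3, 0, 0]
Ideal DCG = 5/2 + 4/3 + 3/4 + 0/5 + 0/6 = 55/12
nDCG = DCG / ideal_DCG = 119/30 / 55/12 = 238/275

238/275


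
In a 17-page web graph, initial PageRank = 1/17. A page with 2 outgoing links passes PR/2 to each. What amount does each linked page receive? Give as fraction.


Initial PR = 1/17 = 1/17
Outlinks = 2
Contribution per link = PR / outlinks
= 1/17 / 2
= 1/34

1/34


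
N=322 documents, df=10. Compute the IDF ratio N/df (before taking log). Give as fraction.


IDF ratio = N / df
= 322 / 10
= 161/5

161/5


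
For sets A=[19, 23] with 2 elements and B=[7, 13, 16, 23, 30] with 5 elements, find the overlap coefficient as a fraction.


A intersect B = [23]
|A intersect B| = 1
min(|A|, |B|) = min(2, 5) = 2
Overlap = 1 / 2 = 1/2

1/2


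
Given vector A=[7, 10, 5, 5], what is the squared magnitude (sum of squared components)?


|A|^2 = sum of squared components
A[0]^2 = 7^2 = 49
A[1]^2 = 10^2 = 100
A[2]^2 = 5^2 = 25
A[3]^2 = 5^2 = 25
Sum = 49 + 100 + 25 + 25 = 199

199


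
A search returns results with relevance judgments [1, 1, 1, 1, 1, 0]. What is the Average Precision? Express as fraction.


Computing P@k for each relevant position:
Position 1: relevant, P@1 = 1/1 = 1
Position 2: relevant, P@2 = 2/2 = 1
Position 3: relevant, P@3 = 3/3 = 1
Position 4: relevant, P@4 = 4/4 = 1
Position 5: relevant, P@5 = 5/5 = 1
Position 6: not relevant
Sum of P@k = 1 + 1 + 1 + 1 + 1 = 5
AP = 5 / 5 = 1

1


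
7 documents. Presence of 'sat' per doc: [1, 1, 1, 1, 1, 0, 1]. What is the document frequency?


Checking each document for 'sat':
Doc 1: present
Doc 2: present
Doc 3: present
Doc 4: present
Doc 5: present
Doc 6: absent
Doc 7: present
df = sum of presences = 1 + 1 + 1 + 1 + 1 + 0 + 1 = 6

6


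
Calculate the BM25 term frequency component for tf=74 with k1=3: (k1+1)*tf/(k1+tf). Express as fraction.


BM25 TF component = (k1+1)*tf / (k1+tf)
k1 = 3, tf = 74
Numerator = (3+1)*74 = 296
Denominator = 3 + 74 = 77
= 296/77 = 296/77

296/77


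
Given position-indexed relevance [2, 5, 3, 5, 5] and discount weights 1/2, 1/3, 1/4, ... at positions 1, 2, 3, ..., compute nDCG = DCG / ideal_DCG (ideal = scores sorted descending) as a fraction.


Position discount weights w_i = 1/(i+1) for i=1..5:
Weights = [1/2, 1/3, 1/4, 1/5, 1/6]
Actual relevance: [2, 5, 3, 5, 5]
DCG = 2/2 + 5/3 + 3/4 + 5/5 + 5/6 = 21/4
Ideal relevance (sorted desc): [5, 5, 5, 3, 2]
Ideal DCG = 5/2 + 5/3 + 5/4 + 3/5 + 2/6 = 127/20
nDCG = DCG / ideal_DCG = 21/4 / 127/20 = 105/127

105/127


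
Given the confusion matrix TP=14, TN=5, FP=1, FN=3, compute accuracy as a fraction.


Accuracy = (TP + TN) / (TP + TN + FP + FN)
TP + TN = 14 + 5 = 19
Total = 14 + 5 + 1 + 3 = 23
Accuracy = 19 / 23 = 19/23

19/23


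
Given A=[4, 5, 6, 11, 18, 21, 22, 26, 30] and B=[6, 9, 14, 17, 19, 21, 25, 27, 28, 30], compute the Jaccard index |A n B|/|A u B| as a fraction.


A intersect B = [6, 21, 30]
|A intersect B| = 3
A union B = [4, 5, 6, 9, 11, 14, 17, 18, 19, 21, 22, 25, 26, 27, 28, 30]
|A union B| = 16
Jaccard = 3/16 = 3/16

3/16


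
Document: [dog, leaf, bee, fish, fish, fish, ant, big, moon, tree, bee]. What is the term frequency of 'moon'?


Document has 11 words
Scanning for 'moon':
Found at positions: [8]
Count = 1

1


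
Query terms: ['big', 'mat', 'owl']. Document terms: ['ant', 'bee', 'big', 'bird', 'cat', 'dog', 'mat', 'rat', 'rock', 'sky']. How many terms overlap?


Query terms: ['big', 'mat', 'owl']
Document terms: ['ant', 'bee', 'big', 'bird', 'cat', 'dog', 'mat', 'rat', 'rock', 'sky']
Common terms: ['big', 'mat']
Overlap count = 2

2


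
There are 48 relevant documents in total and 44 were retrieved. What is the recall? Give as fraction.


Recall = retrieved_relevant / total_relevant
= 44 / 48
= 44 / (44 + 4)
= 11/12

11/12


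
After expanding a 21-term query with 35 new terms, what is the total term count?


Original terms: 21
Expansion terms: 35
Total = 21 + 35 = 56

56


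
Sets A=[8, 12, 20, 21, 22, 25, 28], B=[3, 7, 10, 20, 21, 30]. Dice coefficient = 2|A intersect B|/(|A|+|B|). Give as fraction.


A intersect B = [20, 21]
|A intersect B| = 2
|A| = 7, |B| = 6
Dice = 2*2 / (7+6)
= 4 / 13 = 4/13

4/13


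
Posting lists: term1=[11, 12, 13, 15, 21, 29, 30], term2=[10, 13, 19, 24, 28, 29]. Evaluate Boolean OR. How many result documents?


Boolean OR: find union of posting lists
term1 docs: [11, 12, 13, 15, 21, 29, 30]
term2 docs: [10, 13, 19, 24, 28, 29]
Union: [10, 11, 12, 13, 15, 19, 21, 24, 28, 29, 30]
|union| = 11

11


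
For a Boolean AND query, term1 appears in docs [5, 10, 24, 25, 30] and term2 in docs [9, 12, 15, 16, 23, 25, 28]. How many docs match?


Boolean AND: find intersection of posting lists
term1 docs: [5, 10, 24, 25, 30]
term2 docs: [9, 12, 15, 16, 23, 25, 28]
Intersection: [25]
|intersection| = 1

1


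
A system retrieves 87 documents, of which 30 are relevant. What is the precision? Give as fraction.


Precision = relevant_retrieved / total_retrieved
= 30 / 87
= 30 / (30 + 57)
= 10/29

10/29


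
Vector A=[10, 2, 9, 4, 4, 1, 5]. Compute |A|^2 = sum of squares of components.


|A|^2 = sum of squared components
A[0]^2 = 10^2 = 100
A[1]^2 = 2^2 = 4
A[2]^2 = 9^2 = 81
A[3]^2 = 4^2 = 16
A[4]^2 = 4^2 = 16
A[5]^2 = 1^2 = 1
A[6]^2 = 5^2 = 25
Sum = 100 + 4 + 81 + 16 + 16 + 1 + 25 = 243

243


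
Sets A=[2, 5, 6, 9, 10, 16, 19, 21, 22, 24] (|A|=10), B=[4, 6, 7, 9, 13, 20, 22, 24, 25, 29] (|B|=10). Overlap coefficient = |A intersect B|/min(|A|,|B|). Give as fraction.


A intersect B = [6, 9, 22, 24]
|A intersect B| = 4
min(|A|, |B|) = min(10, 10) = 10
Overlap = 4 / 10 = 2/5

2/5


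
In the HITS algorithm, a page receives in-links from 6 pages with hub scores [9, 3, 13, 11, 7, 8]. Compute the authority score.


Authority = sum of hub scores of in-linkers
In-link 1: hub score = 9
In-link 2: hub score = 3
In-link 3: hub score = 13
In-link 4: hub score = 11
In-link 5: hub score = 7
In-link 6: hub score = 8
Authority = 9 + 3 + 13 + 11 + 7 + 8 = 51

51


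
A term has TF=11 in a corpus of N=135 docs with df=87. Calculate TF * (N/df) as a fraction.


TF * (N/df)
= 11 * (135/87)
= 11 * 45/29
= 495/29

495/29


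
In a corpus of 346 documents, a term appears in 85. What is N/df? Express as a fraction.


IDF ratio = N / df
= 346 / 85
= 346/85

346/85


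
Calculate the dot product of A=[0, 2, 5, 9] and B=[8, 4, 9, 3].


Dot product = sum of element-wise products
A[0]*B[0] = 0*8 = 0
A[1]*B[1] = 2*4 = 8
A[2]*B[2] = 5*9 = 45
A[3]*B[3] = 9*3 = 27
Sum = 0 + 8 + 45 + 27 = 80

80


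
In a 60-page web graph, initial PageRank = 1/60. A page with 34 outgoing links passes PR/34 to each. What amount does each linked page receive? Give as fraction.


Initial PR = 1/60 = 1/60
Outlinks = 34
Contribution per link = PR / outlinks
= 1/60 / 34
= 1/2040

1/2040


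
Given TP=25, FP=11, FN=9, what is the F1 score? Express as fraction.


F1 = 2 * P * R / (P + R)
P = TP/(TP+FP) = 25/36 = 25/36
R = TP/(TP+FN) = 25/34 = 25/34
2 * P * R = 2 * 25/36 * 25/34 = 625/612
P + R = 25/36 + 25/34 = 875/612
F1 = 625/612 / 875/612 = 5/7

5/7


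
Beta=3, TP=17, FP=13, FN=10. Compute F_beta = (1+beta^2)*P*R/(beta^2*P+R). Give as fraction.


P = TP/(TP+FP) = 17/30 = 17/30
R = TP/(TP+FN) = 17/27 = 17/27
beta^2 = 3^2 = 9
(1 + beta^2) = 10
Numerator = (1+beta^2)*P*R = 289/81
Denominator = beta^2*P + R = 51/10 + 17/27 = 1547/270
F_beta = 170/273

170/273


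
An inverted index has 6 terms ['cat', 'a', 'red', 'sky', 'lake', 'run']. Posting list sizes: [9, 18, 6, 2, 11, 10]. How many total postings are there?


Summing posting list sizes:
'cat': 9 postings
'a': 18 postings
'red': 6 postings
'sky': 2 postings
'lake': 11 postings
'run': 10 postings
Total = 9 + 18 + 6 + 2 + 11 + 10 = 56

56


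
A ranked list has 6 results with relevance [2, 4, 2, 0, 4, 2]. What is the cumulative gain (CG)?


Cumulative Gain = sum of relevance scores
Position 1: rel=2, running sum=2
Position 2: rel=4, running sum=6
Position 3: rel=2, running sum=8
Position 4: rel=0, running sum=8
Position 5: rel=4, running sum=12
Position 6: rel=2, running sum=14
CG = 14

14


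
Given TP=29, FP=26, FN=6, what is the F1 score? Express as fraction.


F1 = 2 * P * R / (P + R)
P = TP/(TP+FP) = 29/55 = 29/55
R = TP/(TP+FN) = 29/35 = 29/35
2 * P * R = 2 * 29/55 * 29/35 = 1682/1925
P + R = 29/55 + 29/35 = 522/385
F1 = 1682/1925 / 522/385 = 29/45

29/45


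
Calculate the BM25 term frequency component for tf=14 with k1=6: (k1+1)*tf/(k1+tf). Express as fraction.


BM25 TF component = (k1+1)*tf / (k1+tf)
k1 = 6, tf = 14
Numerator = (6+1)*14 = 98
Denominator = 6 + 14 = 20
= 98/20 = 49/10

49/10


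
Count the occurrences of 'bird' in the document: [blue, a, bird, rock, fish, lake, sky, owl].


Document has 8 words
Scanning for 'bird':
Found at positions: [2]
Count = 1

1


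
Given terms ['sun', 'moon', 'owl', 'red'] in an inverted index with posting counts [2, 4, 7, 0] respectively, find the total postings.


Summing posting list sizes:
'sun': 2 postings
'moon': 4 postings
'owl': 7 postings
'red': 0 postings
Total = 2 + 4 + 7 + 0 = 13

13


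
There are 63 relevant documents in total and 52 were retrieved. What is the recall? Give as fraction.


Recall = retrieved_relevant / total_relevant
= 52 / 63
= 52 / (52 + 11)
= 52/63

52/63


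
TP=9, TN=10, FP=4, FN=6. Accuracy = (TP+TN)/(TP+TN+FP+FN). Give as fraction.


Accuracy = (TP + TN) / (TP + TN + FP + FN)
TP + TN = 9 + 10 = 19
Total = 9 + 10 + 4 + 6 = 29
Accuracy = 19 / 29 = 19/29

19/29


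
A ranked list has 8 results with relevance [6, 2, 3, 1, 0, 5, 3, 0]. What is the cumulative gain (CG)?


Cumulative Gain = sum of relevance scores
Position 1: rel=6, running sum=6
Position 2: rel=2, running sum=8
Position 3: rel=3, running sum=11
Position 4: rel=1, running sum=12
Position 5: rel=0, running sum=12
Position 6: rel=5, running sum=17
Position 7: rel=3, running sum=20
Position 8: rel=0, running sum=20
CG = 20

20


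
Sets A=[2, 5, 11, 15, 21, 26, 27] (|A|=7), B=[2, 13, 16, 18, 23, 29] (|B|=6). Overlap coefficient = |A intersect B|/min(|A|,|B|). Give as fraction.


A intersect B = [2]
|A intersect B| = 1
min(|A|, |B|) = min(7, 6) = 6
Overlap = 1 / 6 = 1/6

1/6


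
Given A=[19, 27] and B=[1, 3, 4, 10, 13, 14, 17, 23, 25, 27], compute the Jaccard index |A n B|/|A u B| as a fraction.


A intersect B = [27]
|A intersect B| = 1
A union B = [1, 3, 4, 10, 13, 14, 17, 19, 23, 25, 27]
|A union B| = 11
Jaccard = 1/11 = 1/11

1/11


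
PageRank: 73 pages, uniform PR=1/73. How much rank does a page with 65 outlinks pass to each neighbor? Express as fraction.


Initial PR = 1/73 = 1/73
Outlinks = 65
Contribution per link = PR / outlinks
= 1/73 / 65
= 1/4745

1/4745


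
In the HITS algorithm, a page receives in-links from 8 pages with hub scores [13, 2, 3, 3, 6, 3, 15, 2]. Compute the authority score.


Authority = sum of hub scores of in-linkers
In-link 1: hub score = 13
In-link 2: hub score = 2
In-link 3: hub score = 3
In-link 4: hub score = 3
In-link 5: hub score = 6
In-link 6: hub score = 3
In-link 7: hub score = 15
In-link 8: hub score = 2
Authority = 13 + 2 + 3 + 3 + 6 + 3 + 15 + 2 = 47

47


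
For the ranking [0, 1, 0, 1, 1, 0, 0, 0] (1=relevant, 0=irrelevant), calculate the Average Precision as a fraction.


Computing P@k for each relevant position:
Position 1: not relevant
Position 2: relevant, P@2 = 1/2 = 1/2
Position 3: not relevant
Position 4: relevant, P@4 = 2/4 = 1/2
Position 5: relevant, P@5 = 3/5 = 3/5
Position 6: not relevant
Position 7: not relevant
Position 8: not relevant
Sum of P@k = 1/2 + 1/2 + 3/5 = 8/5
AP = 8/5 / 3 = 8/15

8/15


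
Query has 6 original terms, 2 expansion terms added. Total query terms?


Original terms: 6
Expansion terms: 2
Total = 6 + 2 = 8

8


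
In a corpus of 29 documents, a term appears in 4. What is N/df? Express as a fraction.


IDF ratio = N / df
= 29 / 4
= 29/4

29/4


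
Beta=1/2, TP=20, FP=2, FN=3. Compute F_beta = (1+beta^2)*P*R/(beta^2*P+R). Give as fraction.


P = TP/(TP+FP) = 20/22 = 10/11
R = TP/(TP+FN) = 20/23 = 20/23
beta^2 = 1/2^2 = 1/4
(1 + beta^2) = 5/4
Numerator = (1+beta^2)*P*R = 250/253
Denominator = beta^2*P + R = 5/22 + 20/23 = 555/506
F_beta = 100/111

100/111


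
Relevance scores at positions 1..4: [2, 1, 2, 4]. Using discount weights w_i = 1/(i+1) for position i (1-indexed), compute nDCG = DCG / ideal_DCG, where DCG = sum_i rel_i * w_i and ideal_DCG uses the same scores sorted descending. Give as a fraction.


Position discount weights w_i = 1/(i+1) for i=1..4:
Weights = [1/2, 1/3, 1/4, 1/5]
Actual relevance: [2, 1, 2, 4]
DCG = 2/2 + 1/3 + 2/4 + 4/5 = 79/30
Ideal relevance (sorted desc): [4, 2, 2, 1]
Ideal DCG = 4/2 + 2/3 + 2/4 + 1/5 = 101/30
nDCG = DCG / ideal_DCG = 79/30 / 101/30 = 79/101

79/101


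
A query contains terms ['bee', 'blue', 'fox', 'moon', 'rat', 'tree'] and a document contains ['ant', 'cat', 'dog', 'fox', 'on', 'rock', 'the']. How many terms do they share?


Query terms: ['bee', 'blue', 'fox', 'moon', 'rat', 'tree']
Document terms: ['ant', 'cat', 'dog', 'fox', 'on', 'rock', 'the']
Common terms: ['fox']
Overlap count = 1

1


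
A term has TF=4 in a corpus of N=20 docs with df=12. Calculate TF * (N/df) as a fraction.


TF * (N/df)
= 4 * (20/12)
= 4 * 5/3
= 20/3

20/3


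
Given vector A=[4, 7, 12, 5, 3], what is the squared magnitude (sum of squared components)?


|A|^2 = sum of squared components
A[0]^2 = 4^2 = 16
A[1]^2 = 7^2 = 49
A[2]^2 = 12^2 = 144
A[3]^2 = 5^2 = 25
A[4]^2 = 3^2 = 9
Sum = 16 + 49 + 144 + 25 + 9 = 243

243


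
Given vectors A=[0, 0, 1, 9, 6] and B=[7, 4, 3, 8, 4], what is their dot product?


Dot product = sum of element-wise products
A[0]*B[0] = 0*7 = 0
A[1]*B[1] = 0*4 = 0
A[2]*B[2] = 1*3 = 3
A[3]*B[3] = 9*8 = 72
A[4]*B[4] = 6*4 = 24
Sum = 0 + 0 + 3 + 72 + 24 = 99

99


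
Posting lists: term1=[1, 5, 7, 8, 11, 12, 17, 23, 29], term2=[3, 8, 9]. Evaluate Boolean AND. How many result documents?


Boolean AND: find intersection of posting lists
term1 docs: [1, 5, 7, 8, 11, 12, 17, 23, 29]
term2 docs: [3, 8, 9]
Intersection: [8]
|intersection| = 1

1


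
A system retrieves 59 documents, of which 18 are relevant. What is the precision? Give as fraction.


Precision = relevant_retrieved / total_retrieved
= 18 / 59
= 18 / (18 + 41)
= 18/59

18/59


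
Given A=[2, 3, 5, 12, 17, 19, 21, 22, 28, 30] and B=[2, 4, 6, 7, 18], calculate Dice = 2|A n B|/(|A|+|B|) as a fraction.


A intersect B = [2]
|A intersect B| = 1
|A| = 10, |B| = 5
Dice = 2*1 / (10+5)
= 2 / 15 = 2/15

2/15


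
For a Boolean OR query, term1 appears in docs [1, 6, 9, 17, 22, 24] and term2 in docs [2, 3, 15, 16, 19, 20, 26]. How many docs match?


Boolean OR: find union of posting lists
term1 docs: [1, 6, 9, 17, 22, 24]
term2 docs: [2, 3, 15, 16, 19, 20, 26]
Union: [1, 2, 3, 6, 9, 15, 16, 17, 19, 20, 22, 24, 26]
|union| = 13

13


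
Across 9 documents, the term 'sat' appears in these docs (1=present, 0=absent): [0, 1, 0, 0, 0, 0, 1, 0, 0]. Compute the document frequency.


Checking each document for 'sat':
Doc 1: absent
Doc 2: present
Doc 3: absent
Doc 4: absent
Doc 5: absent
Doc 6: absent
Doc 7: present
Doc 8: absent
Doc 9: absent
df = sum of presences = 0 + 1 + 0 + 0 + 0 + 0 + 1 + 0 + 0 = 2

2


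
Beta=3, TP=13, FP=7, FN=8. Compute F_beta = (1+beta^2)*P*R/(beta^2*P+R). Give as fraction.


P = TP/(TP+FP) = 13/20 = 13/20
R = TP/(TP+FN) = 13/21 = 13/21
beta^2 = 3^2 = 9
(1 + beta^2) = 10
Numerator = (1+beta^2)*P*R = 169/42
Denominator = beta^2*P + R = 117/20 + 13/21 = 2717/420
F_beta = 130/209

130/209


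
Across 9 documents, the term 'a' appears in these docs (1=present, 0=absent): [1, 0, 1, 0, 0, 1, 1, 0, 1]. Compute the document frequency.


Checking each document for 'a':
Doc 1: present
Doc 2: absent
Doc 3: present
Doc 4: absent
Doc 5: absent
Doc 6: present
Doc 7: present
Doc 8: absent
Doc 9: present
df = sum of presences = 1 + 0 + 1 + 0 + 0 + 1 + 1 + 0 + 1 = 5

5


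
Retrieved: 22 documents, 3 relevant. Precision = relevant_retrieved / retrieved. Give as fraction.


Precision = relevant_retrieved / total_retrieved
= 3 / 22
= 3 / (3 + 19)
= 3/22

3/22


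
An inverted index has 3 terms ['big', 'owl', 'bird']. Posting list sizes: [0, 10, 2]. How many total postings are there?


Summing posting list sizes:
'big': 0 postings
'owl': 10 postings
'bird': 2 postings
Total = 0 + 10 + 2 = 12

12


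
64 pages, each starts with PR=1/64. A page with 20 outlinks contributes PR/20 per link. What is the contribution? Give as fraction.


Initial PR = 1/64 = 1/64
Outlinks = 20
Contribution per link = PR / outlinks
= 1/64 / 20
= 1/1280

1/1280


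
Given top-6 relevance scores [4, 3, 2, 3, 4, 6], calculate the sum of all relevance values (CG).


Cumulative Gain = sum of relevance scores
Position 1: rel=4, running sum=4
Position 2: rel=3, running sum=7
Position 3: rel=2, running sum=9
Position 4: rel=3, running sum=12
Position 5: rel=4, running sum=16
Position 6: rel=6, running sum=22
CG = 22

22


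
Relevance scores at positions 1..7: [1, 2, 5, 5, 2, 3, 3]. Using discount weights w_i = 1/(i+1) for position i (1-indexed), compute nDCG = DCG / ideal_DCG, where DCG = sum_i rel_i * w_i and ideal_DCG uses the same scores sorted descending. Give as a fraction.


Position discount weights w_i = 1/(i+1) for i=1..7:
Weights = [1/2, 1/3, 1/4, 1/5, 1/6, 1/7, 1/8]
Actual relevance: [1, 2, 5, 5, 2, 3, 3]
DCG = 1/2 + 2/3 + 5/4 + 5/5 + 2/6 + 3/7 + 3/8 = 255/56
Ideal relevance (sorted desc): [5, 5, 3, 3, 2, 2, 1]
Ideal DCG = 5/2 + 5/3 + 3/4 + 3/5 + 2/6 + 2/7 + 1/8 = 1753/280
nDCG = DCG / ideal_DCG = 255/56 / 1753/280 = 1275/1753

1275/1753


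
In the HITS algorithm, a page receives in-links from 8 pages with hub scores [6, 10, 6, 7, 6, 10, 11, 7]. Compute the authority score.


Authority = sum of hub scores of in-linkers
In-link 1: hub score = 6
In-link 2: hub score = 10
In-link 3: hub score = 6
In-link 4: hub score = 7
In-link 5: hub score = 6
In-link 6: hub score = 10
In-link 7: hub score = 11
In-link 8: hub score = 7
Authority = 6 + 10 + 6 + 7 + 6 + 10 + 11 + 7 = 63

63


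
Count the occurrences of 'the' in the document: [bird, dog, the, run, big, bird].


Document has 6 words
Scanning for 'the':
Found at positions: [2]
Count = 1

1


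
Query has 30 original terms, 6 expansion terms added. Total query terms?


Original terms: 30
Expansion terms: 6
Total = 30 + 6 = 36

36


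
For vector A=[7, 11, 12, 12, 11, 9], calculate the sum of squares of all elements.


|A|^2 = sum of squared components
A[0]^2 = 7^2 = 49
A[1]^2 = 11^2 = 121
A[2]^2 = 12^2 = 144
A[3]^2 = 12^2 = 144
A[4]^2 = 11^2 = 121
A[5]^2 = 9^2 = 81
Sum = 49 + 121 + 144 + 144 + 121 + 81 = 660

660


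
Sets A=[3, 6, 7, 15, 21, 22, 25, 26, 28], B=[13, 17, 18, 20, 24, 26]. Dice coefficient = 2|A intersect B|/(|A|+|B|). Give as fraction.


A intersect B = [26]
|A intersect B| = 1
|A| = 9, |B| = 6
Dice = 2*1 / (9+6)
= 2 / 15 = 2/15

2/15


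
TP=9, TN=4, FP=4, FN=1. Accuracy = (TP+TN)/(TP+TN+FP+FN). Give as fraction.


Accuracy = (TP + TN) / (TP + TN + FP + FN)
TP + TN = 9 + 4 = 13
Total = 9 + 4 + 4 + 1 = 18
Accuracy = 13 / 18 = 13/18

13/18


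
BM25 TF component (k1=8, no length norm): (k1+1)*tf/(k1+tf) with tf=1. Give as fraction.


BM25 TF component = (k1+1)*tf / (k1+tf)
k1 = 8, tf = 1
Numerator = (8+1)*1 = 9
Denominator = 8 + 1 = 9
= 9/9 = 1

1


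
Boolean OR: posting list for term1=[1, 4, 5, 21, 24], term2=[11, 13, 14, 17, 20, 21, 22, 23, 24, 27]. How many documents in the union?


Boolean OR: find union of posting lists
term1 docs: [1, 4, 5, 21, 24]
term2 docs: [11, 13, 14, 17, 20, 21, 22, 23, 24, 27]
Union: [1, 4, 5, 11, 13, 14, 17, 20, 21, 22, 23, 24, 27]
|union| = 13

13


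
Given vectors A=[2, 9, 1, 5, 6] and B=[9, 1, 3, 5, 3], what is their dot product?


Dot product = sum of element-wise products
A[0]*B[0] = 2*9 = 18
A[1]*B[1] = 9*1 = 9
A[2]*B[2] = 1*3 = 3
A[3]*B[3] = 5*5 = 25
A[4]*B[4] = 6*3 = 18
Sum = 18 + 9 + 3 + 25 + 18 = 73

73


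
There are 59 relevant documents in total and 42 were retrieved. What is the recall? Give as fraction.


Recall = retrieved_relevant / total_relevant
= 42 / 59
= 42 / (42 + 17)
= 42/59

42/59


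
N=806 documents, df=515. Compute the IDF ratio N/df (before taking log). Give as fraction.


IDF ratio = N / df
= 806 / 515
= 806/515

806/515


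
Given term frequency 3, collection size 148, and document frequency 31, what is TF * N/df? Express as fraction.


TF * (N/df)
= 3 * (148/31)
= 3 * 148/31
= 444/31

444/31


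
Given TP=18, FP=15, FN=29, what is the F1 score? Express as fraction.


F1 = 2 * P * R / (P + R)
P = TP/(TP+FP) = 18/33 = 6/11
R = TP/(TP+FN) = 18/47 = 18/47
2 * P * R = 2 * 6/11 * 18/47 = 216/517
P + R = 6/11 + 18/47 = 480/517
F1 = 216/517 / 480/517 = 9/20

9/20


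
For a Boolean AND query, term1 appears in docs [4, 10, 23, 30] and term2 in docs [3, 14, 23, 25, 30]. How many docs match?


Boolean AND: find intersection of posting lists
term1 docs: [4, 10, 23, 30]
term2 docs: [3, 14, 23, 25, 30]
Intersection: [23, 30]
|intersection| = 2

2


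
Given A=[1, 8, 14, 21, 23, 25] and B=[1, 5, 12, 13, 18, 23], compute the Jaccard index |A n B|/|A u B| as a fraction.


A intersect B = [1, 23]
|A intersect B| = 2
A union B = [1, 5, 8, 12, 13, 14, 18, 21, 23, 25]
|A union B| = 10
Jaccard = 2/10 = 1/5

1/5


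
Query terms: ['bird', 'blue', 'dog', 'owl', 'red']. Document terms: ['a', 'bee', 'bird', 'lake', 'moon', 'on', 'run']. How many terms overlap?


Query terms: ['bird', 'blue', 'dog', 'owl', 'red']
Document terms: ['a', 'bee', 'bird', 'lake', 'moon', 'on', 'run']
Common terms: ['bird']
Overlap count = 1

1


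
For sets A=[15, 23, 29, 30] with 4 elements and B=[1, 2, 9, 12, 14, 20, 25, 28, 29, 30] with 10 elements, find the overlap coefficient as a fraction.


A intersect B = [29, 30]
|A intersect B| = 2
min(|A|, |B|) = min(4, 10) = 4
Overlap = 2 / 4 = 1/2

1/2


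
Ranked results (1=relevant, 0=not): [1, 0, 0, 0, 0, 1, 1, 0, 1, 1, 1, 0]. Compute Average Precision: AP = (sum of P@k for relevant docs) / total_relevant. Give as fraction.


Computing P@k for each relevant position:
Position 1: relevant, P@1 = 1/1 = 1
Position 2: not relevant
Position 3: not relevant
Position 4: not relevant
Position 5: not relevant
Position 6: relevant, P@6 = 2/6 = 1/3
Position 7: relevant, P@7 = 3/7 = 3/7
Position 8: not relevant
Position 9: relevant, P@9 = 4/9 = 4/9
Position 10: relevant, P@10 = 5/10 = 1/2
Position 11: relevant, P@11 = 6/11 = 6/11
Position 12: not relevant
Sum of P@k = 1 + 1/3 + 3/7 + 4/9 + 1/2 + 6/11 = 4507/1386
AP = 4507/1386 / 6 = 4507/8316

4507/8316


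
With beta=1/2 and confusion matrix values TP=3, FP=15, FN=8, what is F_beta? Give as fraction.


P = TP/(TP+FP) = 3/18 = 1/6
R = TP/(TP+FN) = 3/11 = 3/11
beta^2 = 1/2^2 = 1/4
(1 + beta^2) = 5/4
Numerator = (1+beta^2)*P*R = 5/88
Denominator = beta^2*P + R = 1/24 + 3/11 = 83/264
F_beta = 15/83

15/83


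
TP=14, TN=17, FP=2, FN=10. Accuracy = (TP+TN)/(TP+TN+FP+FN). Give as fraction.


Accuracy = (TP + TN) / (TP + TN + FP + FN)
TP + TN = 14 + 17 = 31
Total = 14 + 17 + 2 + 10 = 43
Accuracy = 31 / 43 = 31/43

31/43


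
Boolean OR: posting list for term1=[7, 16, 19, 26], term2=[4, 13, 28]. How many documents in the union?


Boolean OR: find union of posting lists
term1 docs: [7, 16, 19, 26]
term2 docs: [4, 13, 28]
Union: [4, 7, 13, 16, 19, 26, 28]
|union| = 7

7


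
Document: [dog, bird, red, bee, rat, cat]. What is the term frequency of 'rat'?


Document has 6 words
Scanning for 'rat':
Found at positions: [4]
Count = 1

1


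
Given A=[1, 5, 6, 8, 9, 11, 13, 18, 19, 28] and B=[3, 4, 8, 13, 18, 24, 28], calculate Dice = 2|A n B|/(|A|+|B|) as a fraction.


A intersect B = [8, 13, 18, 28]
|A intersect B| = 4
|A| = 10, |B| = 7
Dice = 2*4 / (10+7)
= 8 / 17 = 8/17

8/17


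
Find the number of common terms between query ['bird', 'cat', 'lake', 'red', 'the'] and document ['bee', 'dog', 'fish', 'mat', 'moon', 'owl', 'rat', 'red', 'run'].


Query terms: ['bird', 'cat', 'lake', 'red', 'the']
Document terms: ['bee', 'dog', 'fish', 'mat', 'moon', 'owl', 'rat', 'red', 'run']
Common terms: ['red']
Overlap count = 1

1


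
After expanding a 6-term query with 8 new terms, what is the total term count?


Original terms: 6
Expansion terms: 8
Total = 6 + 8 = 14

14


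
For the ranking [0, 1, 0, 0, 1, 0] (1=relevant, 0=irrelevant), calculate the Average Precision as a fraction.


Computing P@k for each relevant position:
Position 1: not relevant
Position 2: relevant, P@2 = 1/2 = 1/2
Position 3: not relevant
Position 4: not relevant
Position 5: relevant, P@5 = 2/5 = 2/5
Position 6: not relevant
Sum of P@k = 1/2 + 2/5 = 9/10
AP = 9/10 / 2 = 9/20

9/20


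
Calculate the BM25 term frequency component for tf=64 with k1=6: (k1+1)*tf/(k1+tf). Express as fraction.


BM25 TF component = (k1+1)*tf / (k1+tf)
k1 = 6, tf = 64
Numerator = (6+1)*64 = 448
Denominator = 6 + 64 = 70
= 448/70 = 32/5

32/5


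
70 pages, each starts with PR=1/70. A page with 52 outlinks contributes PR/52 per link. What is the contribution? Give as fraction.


Initial PR = 1/70 = 1/70
Outlinks = 52
Contribution per link = PR / outlinks
= 1/70 / 52
= 1/3640

1/3640


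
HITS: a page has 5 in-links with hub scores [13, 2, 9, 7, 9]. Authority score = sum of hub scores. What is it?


Authority = sum of hub scores of in-linkers
In-link 1: hub score = 13
In-link 2: hub score = 2
In-link 3: hub score = 9
In-link 4: hub score = 7
In-link 5: hub score = 9
Authority = 13 + 2 + 9 + 7 + 9 = 40

40


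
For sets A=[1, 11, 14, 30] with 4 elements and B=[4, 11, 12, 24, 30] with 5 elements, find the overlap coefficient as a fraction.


A intersect B = [11, 30]
|A intersect B| = 2
min(|A|, |B|) = min(4, 5) = 4
Overlap = 2 / 4 = 1/2

1/2


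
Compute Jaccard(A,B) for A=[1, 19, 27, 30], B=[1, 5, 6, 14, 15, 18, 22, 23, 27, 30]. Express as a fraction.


A intersect B = [1, 27, 30]
|A intersect B| = 3
A union B = [1, 5, 6, 14, 15, 18, 19, 22, 23, 27, 30]
|A union B| = 11
Jaccard = 3/11 = 3/11

3/11


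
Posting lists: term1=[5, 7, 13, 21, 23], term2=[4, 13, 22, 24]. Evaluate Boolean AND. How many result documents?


Boolean AND: find intersection of posting lists
term1 docs: [5, 7, 13, 21, 23]
term2 docs: [4, 13, 22, 24]
Intersection: [13]
|intersection| = 1

1


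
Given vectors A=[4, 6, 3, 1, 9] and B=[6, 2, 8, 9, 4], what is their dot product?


Dot product = sum of element-wise products
A[0]*B[0] = 4*6 = 24
A[1]*B[1] = 6*2 = 12
A[2]*B[2] = 3*8 = 24
A[3]*B[3] = 1*9 = 9
A[4]*B[4] = 9*4 = 36
Sum = 24 + 12 + 24 + 9 + 36 = 105

105


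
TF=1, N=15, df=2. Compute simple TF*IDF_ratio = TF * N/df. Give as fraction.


TF * (N/df)
= 1 * (15/2)
= 1 * 15/2
= 15/2

15/2


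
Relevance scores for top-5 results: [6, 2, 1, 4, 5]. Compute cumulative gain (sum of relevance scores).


Cumulative Gain = sum of relevance scores
Position 1: rel=6, running sum=6
Position 2: rel=2, running sum=8
Position 3: rel=1, running sum=9
Position 4: rel=4, running sum=13
Position 5: rel=5, running sum=18
CG = 18

18


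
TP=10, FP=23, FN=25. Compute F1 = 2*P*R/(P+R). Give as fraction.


F1 = 2 * P * R / (P + R)
P = TP/(TP+FP) = 10/33 = 10/33
R = TP/(TP+FN) = 10/35 = 2/7
2 * P * R = 2 * 10/33 * 2/7 = 40/231
P + R = 10/33 + 2/7 = 136/231
F1 = 40/231 / 136/231 = 5/17

5/17


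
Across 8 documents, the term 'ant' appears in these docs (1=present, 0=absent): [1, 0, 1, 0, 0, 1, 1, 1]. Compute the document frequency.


Checking each document for 'ant':
Doc 1: present
Doc 2: absent
Doc 3: present
Doc 4: absent
Doc 5: absent
Doc 6: present
Doc 7: present
Doc 8: present
df = sum of presences = 1 + 0 + 1 + 0 + 0 + 1 + 1 + 1 = 5

5


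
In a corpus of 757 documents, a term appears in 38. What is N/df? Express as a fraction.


IDF ratio = N / df
= 757 / 38
= 757/38

757/38


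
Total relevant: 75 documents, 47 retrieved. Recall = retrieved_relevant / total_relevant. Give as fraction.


Recall = retrieved_relevant / total_relevant
= 47 / 75
= 47 / (47 + 28)
= 47/75

47/75


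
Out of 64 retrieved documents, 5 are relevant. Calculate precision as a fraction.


Precision = relevant_retrieved / total_retrieved
= 5 / 64
= 5 / (5 + 59)
= 5/64

5/64


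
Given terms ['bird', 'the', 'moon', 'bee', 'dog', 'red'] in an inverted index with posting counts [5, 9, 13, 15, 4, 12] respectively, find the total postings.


Summing posting list sizes:
'bird': 5 postings
'the': 9 postings
'moon': 13 postings
'bee': 15 postings
'dog': 4 postings
'red': 12 postings
Total = 5 + 9 + 13 + 15 + 4 + 12 = 58

58


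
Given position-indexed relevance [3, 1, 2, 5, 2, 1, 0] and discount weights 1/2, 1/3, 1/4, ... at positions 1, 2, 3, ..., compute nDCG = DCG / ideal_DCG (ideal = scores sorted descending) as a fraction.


Position discount weights w_i = 1/(i+1) for i=1..7:
Weights = [1/2, 1/3, 1/4, 1/5, 1/6, 1/7, 1/8]
Actual relevance: [3, 1, 2, 5, 2, 1, 0]
DCG = 3/2 + 1/3 + 2/4 + 5/5 + 2/6 + 1/7 + 0/8 = 80/21
Ideal relevance (sorted desc): [5, 3, 2, 2, 1, 1, 0]
Ideal DCG = 5/2 + 3/3 + 2/4 + 2/5 + 1/6 + 1/7 + 0/8 = 989/210
nDCG = DCG / ideal_DCG = 80/21 / 989/210 = 800/989

800/989


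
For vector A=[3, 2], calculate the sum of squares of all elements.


|A|^2 = sum of squared components
A[0]^2 = 3^2 = 9
A[1]^2 = 2^2 = 4
Sum = 9 + 4 = 13

13


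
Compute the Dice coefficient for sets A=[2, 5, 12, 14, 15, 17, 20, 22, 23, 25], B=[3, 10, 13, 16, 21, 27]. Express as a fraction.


A intersect B = []
|A intersect B| = 0
|A| = 10, |B| = 6
Dice = 2*0 / (10+6)
= 0 / 16 = 0

0


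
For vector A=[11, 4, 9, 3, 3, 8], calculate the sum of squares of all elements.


|A|^2 = sum of squared components
A[0]^2 = 11^2 = 121
A[1]^2 = 4^2 = 16
A[2]^2 = 9^2 = 81
A[3]^2 = 3^2 = 9
A[4]^2 = 3^2 = 9
A[5]^2 = 8^2 = 64
Sum = 121 + 16 + 81 + 9 + 9 + 64 = 300

300


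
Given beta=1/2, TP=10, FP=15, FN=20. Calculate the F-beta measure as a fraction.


P = TP/(TP+FP) = 10/25 = 2/5
R = TP/(TP+FN) = 10/30 = 1/3
beta^2 = 1/2^2 = 1/4
(1 + beta^2) = 5/4
Numerator = (1+beta^2)*P*R = 1/6
Denominator = beta^2*P + R = 1/10 + 1/3 = 13/30
F_beta = 5/13

5/13


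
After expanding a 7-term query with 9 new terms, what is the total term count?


Original terms: 7
Expansion terms: 9
Total = 7 + 9 = 16

16


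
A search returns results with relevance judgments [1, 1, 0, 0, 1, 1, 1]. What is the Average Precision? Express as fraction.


Computing P@k for each relevant position:
Position 1: relevant, P@1 = 1/1 = 1
Position 2: relevant, P@2 = 2/2 = 1
Position 3: not relevant
Position 4: not relevant
Position 5: relevant, P@5 = 3/5 = 3/5
Position 6: relevant, P@6 = 4/6 = 2/3
Position 7: relevant, P@7 = 5/7 = 5/7
Sum of P@k = 1 + 1 + 3/5 + 2/3 + 5/7 = 418/105
AP = 418/105 / 5 = 418/525

418/525
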